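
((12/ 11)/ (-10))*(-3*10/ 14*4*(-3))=-216/ 77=-2.81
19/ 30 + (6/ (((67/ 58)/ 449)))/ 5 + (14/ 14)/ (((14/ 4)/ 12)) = 1323947/ 2814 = 470.49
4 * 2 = 8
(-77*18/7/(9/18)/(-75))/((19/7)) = 924/475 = 1.95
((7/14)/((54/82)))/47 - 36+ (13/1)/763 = -69649507/1936494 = -35.97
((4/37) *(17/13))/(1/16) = 2.26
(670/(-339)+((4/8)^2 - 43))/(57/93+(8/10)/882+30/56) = -1381887465/35516239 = -38.91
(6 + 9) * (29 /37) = 435 /37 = 11.76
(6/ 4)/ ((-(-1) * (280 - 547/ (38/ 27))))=-57/ 4129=-0.01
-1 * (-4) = 4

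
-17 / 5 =-3.40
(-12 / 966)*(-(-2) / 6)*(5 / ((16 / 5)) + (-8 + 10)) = -19 / 1288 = -0.01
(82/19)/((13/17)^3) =9.65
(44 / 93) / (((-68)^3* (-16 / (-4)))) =-11 / 29242176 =-0.00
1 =1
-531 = -531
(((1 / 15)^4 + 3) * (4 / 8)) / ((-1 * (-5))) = 75938 / 253125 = 0.30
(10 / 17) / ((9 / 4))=40 / 153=0.26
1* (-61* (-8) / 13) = 488 / 13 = 37.54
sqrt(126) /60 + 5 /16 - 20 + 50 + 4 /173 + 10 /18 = sqrt(14) /20 + 769561 /24912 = 31.08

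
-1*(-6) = 6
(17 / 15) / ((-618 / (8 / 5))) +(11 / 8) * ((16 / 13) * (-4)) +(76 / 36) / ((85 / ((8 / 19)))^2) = -11203113748 / 1654301025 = -6.77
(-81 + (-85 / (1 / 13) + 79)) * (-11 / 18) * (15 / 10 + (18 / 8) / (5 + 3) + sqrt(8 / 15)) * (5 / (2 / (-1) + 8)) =451 * sqrt(30) / 6 + 128535 / 128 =1415.88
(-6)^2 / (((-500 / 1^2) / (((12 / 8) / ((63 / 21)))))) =-9 / 250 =-0.04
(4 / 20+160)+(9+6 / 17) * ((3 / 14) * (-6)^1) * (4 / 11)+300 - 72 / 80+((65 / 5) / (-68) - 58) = 10386549 / 26180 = 396.74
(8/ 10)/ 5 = 4/ 25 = 0.16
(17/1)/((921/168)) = 3.10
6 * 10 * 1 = 60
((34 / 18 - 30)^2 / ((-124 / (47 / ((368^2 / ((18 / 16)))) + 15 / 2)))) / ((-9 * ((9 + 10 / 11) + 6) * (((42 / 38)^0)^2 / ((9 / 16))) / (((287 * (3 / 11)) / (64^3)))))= 13437468781 / 239659175116800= 0.00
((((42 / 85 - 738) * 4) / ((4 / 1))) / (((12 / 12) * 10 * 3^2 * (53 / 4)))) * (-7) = 292544 / 67575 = 4.33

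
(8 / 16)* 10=5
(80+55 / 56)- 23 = 3247 / 56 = 57.98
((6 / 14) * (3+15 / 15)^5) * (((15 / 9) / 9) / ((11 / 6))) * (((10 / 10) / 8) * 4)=5120 / 231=22.16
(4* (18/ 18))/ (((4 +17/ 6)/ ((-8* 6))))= -1152/ 41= -28.10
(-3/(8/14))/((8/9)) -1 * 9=-477/32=-14.91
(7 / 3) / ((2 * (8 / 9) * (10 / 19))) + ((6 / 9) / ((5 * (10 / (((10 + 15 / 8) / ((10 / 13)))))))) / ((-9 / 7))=50407 / 21600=2.33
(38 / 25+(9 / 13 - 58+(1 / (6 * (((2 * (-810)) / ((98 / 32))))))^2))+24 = -9994816996883 / 314424115200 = -31.79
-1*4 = -4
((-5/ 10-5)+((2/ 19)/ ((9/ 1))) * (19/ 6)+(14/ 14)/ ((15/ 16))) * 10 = -1187/ 27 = -43.96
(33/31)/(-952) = -0.00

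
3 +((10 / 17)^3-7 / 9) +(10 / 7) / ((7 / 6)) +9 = 27408457 / 2166633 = 12.65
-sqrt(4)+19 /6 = 7 /6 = 1.17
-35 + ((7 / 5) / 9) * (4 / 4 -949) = -2737 / 15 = -182.47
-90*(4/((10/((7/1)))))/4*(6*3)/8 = -567/4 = -141.75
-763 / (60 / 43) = -32809 / 60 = -546.82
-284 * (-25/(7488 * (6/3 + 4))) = 1775/11232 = 0.16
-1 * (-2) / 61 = 2 / 61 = 0.03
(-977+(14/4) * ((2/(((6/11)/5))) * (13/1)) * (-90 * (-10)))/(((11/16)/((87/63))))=347894672/231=1506037.54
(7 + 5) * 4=48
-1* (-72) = 72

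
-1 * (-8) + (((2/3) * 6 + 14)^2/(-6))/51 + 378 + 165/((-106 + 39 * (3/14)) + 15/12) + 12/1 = 18134312/45883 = 395.23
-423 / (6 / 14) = -987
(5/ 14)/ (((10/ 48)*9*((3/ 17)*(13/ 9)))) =68/ 91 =0.75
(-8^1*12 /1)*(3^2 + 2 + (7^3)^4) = -1328763572352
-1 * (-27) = 27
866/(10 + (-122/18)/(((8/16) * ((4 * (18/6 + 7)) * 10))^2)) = 311760000/3599939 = 86.60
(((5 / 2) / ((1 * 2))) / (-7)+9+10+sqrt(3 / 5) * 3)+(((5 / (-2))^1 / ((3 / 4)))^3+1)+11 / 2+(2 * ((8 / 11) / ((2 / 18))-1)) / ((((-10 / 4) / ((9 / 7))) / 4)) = -1435807 / 41580+3 * sqrt(15) / 5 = -32.21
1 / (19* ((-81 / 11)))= -11 / 1539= -0.01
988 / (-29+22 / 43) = -42484 / 1225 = -34.68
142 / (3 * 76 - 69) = 142 / 159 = 0.89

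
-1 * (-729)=729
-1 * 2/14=-1/7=-0.14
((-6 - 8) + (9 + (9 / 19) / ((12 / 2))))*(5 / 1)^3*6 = -3690.79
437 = 437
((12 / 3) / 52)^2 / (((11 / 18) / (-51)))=-918 / 1859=-0.49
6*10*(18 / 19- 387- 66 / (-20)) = -436338 / 19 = -22965.16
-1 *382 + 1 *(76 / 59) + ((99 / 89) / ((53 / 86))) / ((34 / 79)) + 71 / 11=-19259086130 / 52042661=-370.06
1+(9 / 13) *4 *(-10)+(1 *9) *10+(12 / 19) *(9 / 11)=173411 / 2717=63.82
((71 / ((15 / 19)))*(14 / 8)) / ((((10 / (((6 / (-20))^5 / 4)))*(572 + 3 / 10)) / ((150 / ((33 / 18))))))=-6883947 / 5036240000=-0.00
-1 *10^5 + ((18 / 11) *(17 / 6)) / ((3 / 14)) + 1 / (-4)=-4399059 / 44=-99978.61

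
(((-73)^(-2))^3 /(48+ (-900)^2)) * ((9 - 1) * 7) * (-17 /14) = -17 /30646996834237968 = -0.00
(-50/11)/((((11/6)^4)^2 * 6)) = -13996800/2357947691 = -0.01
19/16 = 1.19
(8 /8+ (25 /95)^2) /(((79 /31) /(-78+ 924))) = 10123236 /28519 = 354.96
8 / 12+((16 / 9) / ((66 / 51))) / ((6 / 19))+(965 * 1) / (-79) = -168895 / 23463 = -7.20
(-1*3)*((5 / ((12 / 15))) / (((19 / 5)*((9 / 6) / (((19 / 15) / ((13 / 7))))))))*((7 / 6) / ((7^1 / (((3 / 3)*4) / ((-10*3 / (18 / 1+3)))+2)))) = 35 / 117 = 0.30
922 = 922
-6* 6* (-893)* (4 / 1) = 128592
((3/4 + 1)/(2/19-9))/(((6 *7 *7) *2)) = -19/56784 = -0.00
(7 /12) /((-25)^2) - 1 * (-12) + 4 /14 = 12.29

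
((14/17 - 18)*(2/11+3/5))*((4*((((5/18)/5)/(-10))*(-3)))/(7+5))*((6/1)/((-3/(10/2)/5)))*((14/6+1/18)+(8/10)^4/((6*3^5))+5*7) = 106948495459/766816875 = 139.47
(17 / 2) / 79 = 17 / 158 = 0.11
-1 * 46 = -46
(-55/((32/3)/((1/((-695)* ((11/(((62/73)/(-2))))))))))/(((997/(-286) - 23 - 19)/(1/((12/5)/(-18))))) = -199485/4224074336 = -0.00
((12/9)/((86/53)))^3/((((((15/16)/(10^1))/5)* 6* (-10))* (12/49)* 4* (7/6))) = -8337112/19320201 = -0.43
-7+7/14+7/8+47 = 331/8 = 41.38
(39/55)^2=1521/3025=0.50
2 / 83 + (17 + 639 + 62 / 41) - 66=2012998 / 3403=591.54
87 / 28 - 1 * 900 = -25113 / 28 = -896.89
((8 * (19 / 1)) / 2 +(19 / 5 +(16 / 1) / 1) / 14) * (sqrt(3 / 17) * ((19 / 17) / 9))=4.04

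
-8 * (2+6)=-64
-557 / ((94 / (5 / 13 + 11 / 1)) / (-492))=20279256 / 611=33190.27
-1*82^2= -6724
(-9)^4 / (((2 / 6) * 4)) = 19683 / 4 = 4920.75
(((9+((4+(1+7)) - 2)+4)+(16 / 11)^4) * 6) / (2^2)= 1206837 / 29282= 41.21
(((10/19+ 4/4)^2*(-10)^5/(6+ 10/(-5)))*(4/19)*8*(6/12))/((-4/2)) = 168200000/6859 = 24522.53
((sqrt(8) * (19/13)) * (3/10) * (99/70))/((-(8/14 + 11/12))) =-33858 * sqrt(2)/40625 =-1.18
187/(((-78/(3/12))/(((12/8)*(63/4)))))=-11781/832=-14.16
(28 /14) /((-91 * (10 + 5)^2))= -2 /20475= -0.00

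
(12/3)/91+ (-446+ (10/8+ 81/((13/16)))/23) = -3696801/8372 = -441.57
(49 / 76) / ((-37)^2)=49 / 104044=0.00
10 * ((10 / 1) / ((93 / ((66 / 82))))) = 1100 / 1271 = 0.87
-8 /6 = -4 /3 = -1.33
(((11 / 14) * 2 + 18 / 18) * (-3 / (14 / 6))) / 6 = -27 / 49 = -0.55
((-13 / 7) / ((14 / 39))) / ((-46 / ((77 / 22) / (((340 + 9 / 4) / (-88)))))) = -0.10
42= 42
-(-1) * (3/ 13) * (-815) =-2445/ 13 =-188.08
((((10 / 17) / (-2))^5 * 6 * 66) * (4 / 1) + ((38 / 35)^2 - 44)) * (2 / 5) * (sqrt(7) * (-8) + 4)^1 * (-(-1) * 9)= 2861.69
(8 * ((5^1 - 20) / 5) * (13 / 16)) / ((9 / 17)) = -221 / 6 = -36.83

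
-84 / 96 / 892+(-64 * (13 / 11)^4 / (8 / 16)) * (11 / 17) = -26088004277 / 161466272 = -161.57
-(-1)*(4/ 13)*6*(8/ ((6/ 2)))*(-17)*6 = -502.15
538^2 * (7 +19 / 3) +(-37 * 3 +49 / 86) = 3859142.90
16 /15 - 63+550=7321 /15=488.07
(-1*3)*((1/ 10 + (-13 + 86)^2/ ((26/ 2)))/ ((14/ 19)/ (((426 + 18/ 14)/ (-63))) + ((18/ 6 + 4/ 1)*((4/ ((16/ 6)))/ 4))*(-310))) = 2019437458/ 1336133435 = 1.51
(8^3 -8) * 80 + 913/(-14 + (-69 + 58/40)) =65743660/1631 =40308.80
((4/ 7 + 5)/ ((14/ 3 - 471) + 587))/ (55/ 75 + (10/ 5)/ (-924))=6435/ 101903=0.06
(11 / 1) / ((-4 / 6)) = -33 / 2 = -16.50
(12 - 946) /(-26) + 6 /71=33235 /923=36.01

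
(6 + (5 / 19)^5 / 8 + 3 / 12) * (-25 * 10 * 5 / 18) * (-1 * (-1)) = -77380046875 / 178279128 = -434.04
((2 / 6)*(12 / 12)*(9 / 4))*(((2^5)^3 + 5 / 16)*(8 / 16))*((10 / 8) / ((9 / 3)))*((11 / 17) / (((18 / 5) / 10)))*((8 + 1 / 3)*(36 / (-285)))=-3604514375 / 372096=-9687.05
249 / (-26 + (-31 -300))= -83 / 119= -0.70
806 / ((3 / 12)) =3224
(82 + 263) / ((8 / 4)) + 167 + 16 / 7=4785 / 14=341.79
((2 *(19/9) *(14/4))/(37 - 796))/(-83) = 133/566973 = 0.00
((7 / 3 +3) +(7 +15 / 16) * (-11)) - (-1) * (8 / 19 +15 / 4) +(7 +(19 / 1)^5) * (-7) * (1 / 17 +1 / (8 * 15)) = -90240286537 / 77520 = -1164090.38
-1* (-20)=20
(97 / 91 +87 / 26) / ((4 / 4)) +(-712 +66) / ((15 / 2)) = -223099 / 2730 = -81.72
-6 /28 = -3 /14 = -0.21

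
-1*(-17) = 17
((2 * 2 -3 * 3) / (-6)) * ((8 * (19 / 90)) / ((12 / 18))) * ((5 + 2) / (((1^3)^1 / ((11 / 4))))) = 1463 / 36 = 40.64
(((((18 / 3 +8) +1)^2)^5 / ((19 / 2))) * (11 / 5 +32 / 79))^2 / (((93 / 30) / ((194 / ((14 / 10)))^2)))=10817410279181754776000976562500000 / 69843031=154881741589676352619933900.00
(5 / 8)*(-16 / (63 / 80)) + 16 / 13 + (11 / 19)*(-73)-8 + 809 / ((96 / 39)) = 266.93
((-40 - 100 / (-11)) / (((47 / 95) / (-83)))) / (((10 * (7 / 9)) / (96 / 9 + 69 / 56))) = 803867865 / 101332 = 7933.01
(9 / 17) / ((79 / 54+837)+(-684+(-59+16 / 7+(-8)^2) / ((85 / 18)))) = 0.00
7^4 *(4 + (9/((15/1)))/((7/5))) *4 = 42532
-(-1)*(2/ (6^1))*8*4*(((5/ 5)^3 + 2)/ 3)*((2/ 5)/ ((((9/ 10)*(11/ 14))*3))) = 2.01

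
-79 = -79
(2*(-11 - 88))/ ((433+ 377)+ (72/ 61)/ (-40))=-6710/ 27449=-0.24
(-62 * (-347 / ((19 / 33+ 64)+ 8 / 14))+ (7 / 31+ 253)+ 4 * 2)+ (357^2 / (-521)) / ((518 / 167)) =9219666338713 / 17986173526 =512.60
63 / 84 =3 / 4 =0.75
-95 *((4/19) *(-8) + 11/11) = 65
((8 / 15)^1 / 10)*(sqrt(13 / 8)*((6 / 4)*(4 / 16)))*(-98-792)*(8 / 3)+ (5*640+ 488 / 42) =67444 / 21-178*sqrt(26) / 15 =3151.11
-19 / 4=-4.75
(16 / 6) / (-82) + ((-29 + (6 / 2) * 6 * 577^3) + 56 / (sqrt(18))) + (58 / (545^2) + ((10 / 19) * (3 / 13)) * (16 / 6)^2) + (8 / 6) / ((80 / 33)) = 28 * sqrt(2) / 3 + 124811614684492912447 / 36095666100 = 3457800579.58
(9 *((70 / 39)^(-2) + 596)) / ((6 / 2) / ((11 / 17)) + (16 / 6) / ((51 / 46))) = 44258337387 / 58069900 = 762.16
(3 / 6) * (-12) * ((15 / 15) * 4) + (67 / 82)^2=-156887 / 6724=-23.33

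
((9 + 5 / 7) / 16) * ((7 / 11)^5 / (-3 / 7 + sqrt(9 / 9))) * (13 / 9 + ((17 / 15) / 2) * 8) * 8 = 76858411 / 14494590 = 5.30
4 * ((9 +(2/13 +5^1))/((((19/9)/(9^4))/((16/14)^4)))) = 178012422144/593047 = 300165.79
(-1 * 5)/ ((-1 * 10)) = 1/ 2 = 0.50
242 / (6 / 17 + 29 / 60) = 246840 / 853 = 289.38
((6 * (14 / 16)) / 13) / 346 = 21 / 17992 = 0.00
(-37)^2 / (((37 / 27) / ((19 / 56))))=18981 / 56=338.95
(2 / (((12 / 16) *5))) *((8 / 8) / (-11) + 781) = 13744 / 33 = 416.48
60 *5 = 300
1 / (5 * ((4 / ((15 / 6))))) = 1 / 8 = 0.12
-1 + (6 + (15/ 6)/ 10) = 21/ 4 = 5.25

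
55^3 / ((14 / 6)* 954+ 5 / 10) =332750 / 4453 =74.72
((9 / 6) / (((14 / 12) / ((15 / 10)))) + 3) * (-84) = -414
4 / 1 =4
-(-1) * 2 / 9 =2 / 9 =0.22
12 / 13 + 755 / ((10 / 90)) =6795.92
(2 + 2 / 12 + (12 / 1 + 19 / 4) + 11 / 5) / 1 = 1267 / 60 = 21.12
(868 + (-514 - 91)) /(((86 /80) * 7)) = 34.95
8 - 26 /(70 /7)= 27 /5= 5.40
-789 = -789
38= 38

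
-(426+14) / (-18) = 220 / 9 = 24.44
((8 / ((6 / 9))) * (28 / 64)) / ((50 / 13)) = 273 / 200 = 1.36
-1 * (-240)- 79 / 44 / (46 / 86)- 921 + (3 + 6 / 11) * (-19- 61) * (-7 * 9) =17390951 / 1012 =17184.73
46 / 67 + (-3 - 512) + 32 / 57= -1962019 / 3819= -513.75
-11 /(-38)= 11 /38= 0.29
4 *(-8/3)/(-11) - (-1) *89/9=1075/99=10.86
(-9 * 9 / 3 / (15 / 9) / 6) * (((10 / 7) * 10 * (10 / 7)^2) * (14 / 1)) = -54000 / 49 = -1102.04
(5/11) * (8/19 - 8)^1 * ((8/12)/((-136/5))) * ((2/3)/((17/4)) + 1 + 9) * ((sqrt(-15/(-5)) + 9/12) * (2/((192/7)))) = 45325/966416 + 45325 * sqrt(3)/724812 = 0.16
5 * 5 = 25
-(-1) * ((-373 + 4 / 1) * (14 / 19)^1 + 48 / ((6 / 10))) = -3646 / 19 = -191.89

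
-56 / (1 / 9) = -504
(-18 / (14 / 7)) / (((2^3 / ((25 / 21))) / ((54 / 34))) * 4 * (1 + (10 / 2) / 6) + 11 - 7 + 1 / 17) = -103275 / 402623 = -0.26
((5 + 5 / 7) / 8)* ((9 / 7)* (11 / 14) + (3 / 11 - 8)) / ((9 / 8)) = -144820 / 33957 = -4.26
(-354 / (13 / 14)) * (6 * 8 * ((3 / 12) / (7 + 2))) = -6608 / 13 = -508.31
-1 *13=-13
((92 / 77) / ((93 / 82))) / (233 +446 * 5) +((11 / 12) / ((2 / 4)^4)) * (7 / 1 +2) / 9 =258691508 / 17637543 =14.67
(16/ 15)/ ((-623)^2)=16/ 5821935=0.00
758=758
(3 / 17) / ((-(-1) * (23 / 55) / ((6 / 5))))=198 / 391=0.51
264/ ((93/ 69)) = 6072/ 31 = 195.87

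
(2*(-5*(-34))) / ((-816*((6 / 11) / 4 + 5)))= -55 / 678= -0.08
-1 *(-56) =56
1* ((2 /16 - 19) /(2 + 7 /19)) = -2869 /360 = -7.97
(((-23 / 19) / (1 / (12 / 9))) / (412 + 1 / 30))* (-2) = 1840 / 234859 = 0.01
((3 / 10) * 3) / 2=0.45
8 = 8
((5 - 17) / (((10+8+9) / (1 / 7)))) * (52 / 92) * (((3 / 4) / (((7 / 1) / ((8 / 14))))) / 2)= -26 / 23667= -0.00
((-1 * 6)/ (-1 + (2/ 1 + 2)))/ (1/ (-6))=12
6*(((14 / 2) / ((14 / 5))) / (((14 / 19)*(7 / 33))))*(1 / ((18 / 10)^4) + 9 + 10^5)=342843429665 / 35721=9597811.64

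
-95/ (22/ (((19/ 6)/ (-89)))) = 0.15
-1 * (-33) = 33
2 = 2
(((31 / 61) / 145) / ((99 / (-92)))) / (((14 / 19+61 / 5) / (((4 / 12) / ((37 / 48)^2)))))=-13872128 / 98219360877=-0.00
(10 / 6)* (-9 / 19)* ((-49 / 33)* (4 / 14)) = 70 / 209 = 0.33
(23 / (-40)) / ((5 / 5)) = -23 / 40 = -0.58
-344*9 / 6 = -516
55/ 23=2.39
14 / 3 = 4.67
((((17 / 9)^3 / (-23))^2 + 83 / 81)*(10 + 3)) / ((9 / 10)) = 40587481480 / 2530190601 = 16.04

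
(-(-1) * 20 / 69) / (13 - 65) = -0.01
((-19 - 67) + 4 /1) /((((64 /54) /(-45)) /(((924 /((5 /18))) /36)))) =2301453 /8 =287681.62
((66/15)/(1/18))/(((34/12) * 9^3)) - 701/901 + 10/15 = -8881/121635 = -0.07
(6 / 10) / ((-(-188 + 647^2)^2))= -3 / 875380666205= -0.00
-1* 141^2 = -19881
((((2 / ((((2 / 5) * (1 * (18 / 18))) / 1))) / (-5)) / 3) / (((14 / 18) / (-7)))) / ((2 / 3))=9 / 2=4.50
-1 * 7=-7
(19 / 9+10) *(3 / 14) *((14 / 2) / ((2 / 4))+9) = 2507 / 42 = 59.69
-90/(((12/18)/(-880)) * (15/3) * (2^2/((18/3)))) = 35640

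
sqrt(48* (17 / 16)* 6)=3* sqrt(34)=17.49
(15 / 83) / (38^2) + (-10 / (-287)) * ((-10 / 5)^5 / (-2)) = 19180625 / 34397524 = 0.56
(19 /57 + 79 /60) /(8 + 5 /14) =77 /390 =0.20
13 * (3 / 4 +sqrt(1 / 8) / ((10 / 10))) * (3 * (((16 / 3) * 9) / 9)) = 52 * sqrt(2) +156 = 229.54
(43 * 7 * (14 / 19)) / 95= 4214 / 1805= 2.33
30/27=10/9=1.11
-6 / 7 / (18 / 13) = -13 / 21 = -0.62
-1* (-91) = 91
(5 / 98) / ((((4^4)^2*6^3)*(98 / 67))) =0.00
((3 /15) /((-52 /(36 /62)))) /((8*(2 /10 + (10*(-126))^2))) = -9 /51184230448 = -0.00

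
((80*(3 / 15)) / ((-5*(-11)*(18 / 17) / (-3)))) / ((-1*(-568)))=-17 / 11715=-0.00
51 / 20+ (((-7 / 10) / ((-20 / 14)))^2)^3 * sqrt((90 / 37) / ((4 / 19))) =41523861603 * sqrt(7030) / 74000000000000+ 51 / 20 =2.60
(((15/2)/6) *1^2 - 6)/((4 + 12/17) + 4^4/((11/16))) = -0.01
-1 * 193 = -193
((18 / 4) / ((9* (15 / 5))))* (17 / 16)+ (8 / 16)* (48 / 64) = 53 / 96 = 0.55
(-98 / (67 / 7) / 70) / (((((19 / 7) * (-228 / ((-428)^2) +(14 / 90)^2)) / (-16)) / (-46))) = -4682248986240 / 2709681067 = -1727.97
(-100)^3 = -1000000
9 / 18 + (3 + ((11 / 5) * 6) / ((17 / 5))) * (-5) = -1153 / 34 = -33.91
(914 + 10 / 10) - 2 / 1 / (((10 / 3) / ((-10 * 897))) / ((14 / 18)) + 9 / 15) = 2859890 / 3137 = 911.66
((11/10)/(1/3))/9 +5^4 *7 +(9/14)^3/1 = 180101027/41160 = 4375.63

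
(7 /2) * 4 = 14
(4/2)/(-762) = -1/381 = -0.00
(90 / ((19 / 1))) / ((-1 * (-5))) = 18 / 19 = 0.95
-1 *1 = -1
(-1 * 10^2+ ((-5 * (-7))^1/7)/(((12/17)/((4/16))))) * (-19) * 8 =89585/6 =14930.83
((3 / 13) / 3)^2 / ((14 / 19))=19 / 2366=0.01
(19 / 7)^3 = 6859 / 343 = 20.00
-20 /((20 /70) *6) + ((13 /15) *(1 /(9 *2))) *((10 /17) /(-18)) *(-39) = -31961 /2754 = -11.61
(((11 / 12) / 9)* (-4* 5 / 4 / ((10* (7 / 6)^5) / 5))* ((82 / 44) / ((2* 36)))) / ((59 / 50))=-5125 / 1983226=-0.00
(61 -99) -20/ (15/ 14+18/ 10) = -9038/ 201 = -44.97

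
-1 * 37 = -37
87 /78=29 /26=1.12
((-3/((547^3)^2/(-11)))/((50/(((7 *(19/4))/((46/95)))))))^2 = 0.00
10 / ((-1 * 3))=-10 / 3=-3.33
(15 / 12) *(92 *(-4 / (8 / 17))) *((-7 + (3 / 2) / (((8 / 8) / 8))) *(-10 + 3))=68425 / 2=34212.50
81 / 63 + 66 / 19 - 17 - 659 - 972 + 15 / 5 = -1640.24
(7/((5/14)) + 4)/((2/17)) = 1003/5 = 200.60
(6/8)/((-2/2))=-3/4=-0.75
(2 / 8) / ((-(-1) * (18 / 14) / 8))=14 / 9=1.56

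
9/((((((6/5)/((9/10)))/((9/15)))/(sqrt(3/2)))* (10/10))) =81* sqrt(6)/40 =4.96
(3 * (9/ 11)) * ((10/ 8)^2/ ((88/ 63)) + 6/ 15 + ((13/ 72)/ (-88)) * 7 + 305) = 58260327/ 77440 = 752.33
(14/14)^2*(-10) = -10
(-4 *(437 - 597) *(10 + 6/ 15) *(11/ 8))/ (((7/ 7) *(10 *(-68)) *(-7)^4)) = -1144/ 204085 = -0.01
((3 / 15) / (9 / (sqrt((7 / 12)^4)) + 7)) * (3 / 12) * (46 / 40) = 1127 / 655600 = 0.00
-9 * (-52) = 468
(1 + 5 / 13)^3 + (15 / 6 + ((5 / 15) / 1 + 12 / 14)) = 585479 / 92274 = 6.35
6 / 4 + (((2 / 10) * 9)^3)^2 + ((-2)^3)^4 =129109757 / 31250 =4131.51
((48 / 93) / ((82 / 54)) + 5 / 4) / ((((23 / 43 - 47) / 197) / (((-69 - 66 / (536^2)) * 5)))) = 2325.56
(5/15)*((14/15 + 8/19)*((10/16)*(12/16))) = 193/912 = 0.21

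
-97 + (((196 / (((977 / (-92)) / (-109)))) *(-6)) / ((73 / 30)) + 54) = -356854643 / 71321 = -5003.50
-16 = -16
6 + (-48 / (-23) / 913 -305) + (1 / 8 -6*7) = -57263889 / 167992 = -340.87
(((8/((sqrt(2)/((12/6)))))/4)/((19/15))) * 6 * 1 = 180 * sqrt(2)/19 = 13.40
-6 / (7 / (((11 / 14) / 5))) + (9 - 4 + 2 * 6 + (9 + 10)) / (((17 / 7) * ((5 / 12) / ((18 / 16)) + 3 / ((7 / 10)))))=558759 / 183260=3.05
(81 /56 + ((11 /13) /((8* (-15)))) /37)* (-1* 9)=-876507 /67340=-13.02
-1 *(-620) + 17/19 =11797/19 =620.89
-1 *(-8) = 8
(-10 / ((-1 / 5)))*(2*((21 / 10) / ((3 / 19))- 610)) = -59670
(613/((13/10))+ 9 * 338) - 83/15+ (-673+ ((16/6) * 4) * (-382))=-80578/65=-1239.66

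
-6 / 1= -6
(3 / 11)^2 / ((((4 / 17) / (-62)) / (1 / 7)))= -4743 / 1694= -2.80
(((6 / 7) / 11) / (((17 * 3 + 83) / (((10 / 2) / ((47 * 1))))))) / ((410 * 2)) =3 / 39765572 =0.00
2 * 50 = 100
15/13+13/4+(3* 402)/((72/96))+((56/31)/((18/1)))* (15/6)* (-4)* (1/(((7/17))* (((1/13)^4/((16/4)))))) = -4016275085/14508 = -276831.75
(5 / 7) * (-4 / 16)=-5 / 28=-0.18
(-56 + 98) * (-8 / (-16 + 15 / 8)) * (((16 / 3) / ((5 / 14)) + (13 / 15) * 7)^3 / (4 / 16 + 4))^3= 136641584973422592 / 555169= 246126107497.76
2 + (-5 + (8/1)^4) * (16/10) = 6547.60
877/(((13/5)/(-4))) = -1349.23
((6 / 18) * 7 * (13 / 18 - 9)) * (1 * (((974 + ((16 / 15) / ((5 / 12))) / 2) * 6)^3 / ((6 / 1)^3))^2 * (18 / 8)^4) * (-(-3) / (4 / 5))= -2496018640376707374088507550427 / 1562500000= -1597451929841092719416.64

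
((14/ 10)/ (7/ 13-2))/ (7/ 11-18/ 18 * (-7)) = -143/ 1140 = -0.13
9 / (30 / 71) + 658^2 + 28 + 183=4331963 / 10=433196.30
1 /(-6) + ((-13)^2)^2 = 171365 /6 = 28560.83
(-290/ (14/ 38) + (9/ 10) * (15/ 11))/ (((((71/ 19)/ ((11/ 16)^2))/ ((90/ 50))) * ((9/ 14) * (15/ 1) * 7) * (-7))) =25295479/ 66796800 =0.38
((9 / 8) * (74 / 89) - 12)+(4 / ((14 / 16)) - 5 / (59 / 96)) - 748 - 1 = -763.63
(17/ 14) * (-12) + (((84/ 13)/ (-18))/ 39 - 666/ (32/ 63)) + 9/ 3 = -225336197/ 170352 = -1322.77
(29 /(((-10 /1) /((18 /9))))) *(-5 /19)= 29 /19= 1.53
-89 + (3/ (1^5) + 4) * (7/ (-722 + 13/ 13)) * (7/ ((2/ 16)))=-9559/ 103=-92.81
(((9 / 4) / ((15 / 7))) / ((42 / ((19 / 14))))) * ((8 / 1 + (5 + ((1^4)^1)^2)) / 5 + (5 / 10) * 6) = 551 / 2800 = 0.20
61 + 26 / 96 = 2941 / 48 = 61.27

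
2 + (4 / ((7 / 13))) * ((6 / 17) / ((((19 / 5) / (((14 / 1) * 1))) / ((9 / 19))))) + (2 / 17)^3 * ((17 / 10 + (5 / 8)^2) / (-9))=1399396217 / 212831160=6.58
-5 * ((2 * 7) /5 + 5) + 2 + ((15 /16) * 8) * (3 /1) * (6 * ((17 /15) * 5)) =728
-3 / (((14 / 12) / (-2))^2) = -8.82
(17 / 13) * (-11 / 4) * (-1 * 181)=650.90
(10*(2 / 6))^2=11.11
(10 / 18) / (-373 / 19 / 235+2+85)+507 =1770840491 / 3492738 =507.01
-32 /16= -2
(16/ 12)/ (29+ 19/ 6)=0.04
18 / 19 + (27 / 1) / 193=3987 / 3667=1.09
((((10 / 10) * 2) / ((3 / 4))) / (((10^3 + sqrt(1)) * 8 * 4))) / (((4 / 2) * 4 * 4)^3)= 1 / 393609216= 0.00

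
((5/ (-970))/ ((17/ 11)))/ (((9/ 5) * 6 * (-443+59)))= 55/ 68387328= 0.00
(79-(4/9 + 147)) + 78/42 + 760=43685/63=693.41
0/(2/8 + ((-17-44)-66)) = 0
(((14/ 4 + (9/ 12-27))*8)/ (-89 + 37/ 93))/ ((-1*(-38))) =8463/ 156560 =0.05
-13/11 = -1.18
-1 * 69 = -69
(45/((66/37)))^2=308025/484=636.42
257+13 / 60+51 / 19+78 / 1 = 385207 / 1140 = 337.90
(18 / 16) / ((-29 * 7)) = -9 / 1624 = -0.01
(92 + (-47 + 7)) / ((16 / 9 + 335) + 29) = 117 / 823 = 0.14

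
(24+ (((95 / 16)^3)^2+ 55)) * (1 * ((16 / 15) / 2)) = 736417290689 / 31457280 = 23410.08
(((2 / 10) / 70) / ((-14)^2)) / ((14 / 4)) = 1 / 240100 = 0.00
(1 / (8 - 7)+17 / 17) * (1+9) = 20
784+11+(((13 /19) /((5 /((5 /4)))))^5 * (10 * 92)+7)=254229117639 /316940672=802.13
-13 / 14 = -0.93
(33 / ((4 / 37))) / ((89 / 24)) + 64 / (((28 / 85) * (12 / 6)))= 111802 / 623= 179.46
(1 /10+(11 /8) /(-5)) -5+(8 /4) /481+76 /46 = -1557081 /442520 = -3.52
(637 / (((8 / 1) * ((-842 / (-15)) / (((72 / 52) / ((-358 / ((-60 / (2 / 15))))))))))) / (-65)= -297675 / 7837336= -0.04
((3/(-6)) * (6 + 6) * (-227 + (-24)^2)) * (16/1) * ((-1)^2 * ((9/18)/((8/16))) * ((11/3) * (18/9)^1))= -245696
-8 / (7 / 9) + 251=1685 / 7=240.71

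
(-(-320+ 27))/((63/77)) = 3223/9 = 358.11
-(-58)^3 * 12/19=123228.63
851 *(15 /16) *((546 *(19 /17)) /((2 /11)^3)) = 88128245205 /1088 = 81000225.37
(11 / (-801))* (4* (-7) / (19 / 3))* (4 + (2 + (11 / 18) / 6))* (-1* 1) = -50743 / 136971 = -0.37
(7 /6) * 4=14 /3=4.67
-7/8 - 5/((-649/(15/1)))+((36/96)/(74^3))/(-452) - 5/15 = -1.09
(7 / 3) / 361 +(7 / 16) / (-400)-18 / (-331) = 0.06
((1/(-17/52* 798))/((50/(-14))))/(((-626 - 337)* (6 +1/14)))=-364/1982937375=-0.00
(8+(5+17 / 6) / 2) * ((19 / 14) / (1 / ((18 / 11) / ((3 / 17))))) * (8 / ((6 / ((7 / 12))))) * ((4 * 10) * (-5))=-209950 / 9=-23327.78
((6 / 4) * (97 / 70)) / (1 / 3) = 873 / 140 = 6.24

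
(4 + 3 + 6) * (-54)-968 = -1670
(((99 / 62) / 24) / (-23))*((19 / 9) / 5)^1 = -209 / 171120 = -0.00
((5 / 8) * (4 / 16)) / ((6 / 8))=5 / 24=0.21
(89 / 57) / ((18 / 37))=3293 / 1026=3.21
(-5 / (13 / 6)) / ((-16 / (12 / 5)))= 9 / 26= 0.35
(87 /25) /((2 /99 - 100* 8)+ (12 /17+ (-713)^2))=146421 /21355996225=0.00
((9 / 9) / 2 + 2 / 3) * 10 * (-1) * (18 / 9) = -23.33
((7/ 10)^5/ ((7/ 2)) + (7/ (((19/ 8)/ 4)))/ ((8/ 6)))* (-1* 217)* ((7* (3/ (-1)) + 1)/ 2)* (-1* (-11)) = 212207.29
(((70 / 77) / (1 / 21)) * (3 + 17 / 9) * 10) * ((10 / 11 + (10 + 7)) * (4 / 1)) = 2206400 / 33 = 66860.61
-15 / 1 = -15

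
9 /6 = 3 /2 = 1.50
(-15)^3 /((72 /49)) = -18375 /8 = -2296.88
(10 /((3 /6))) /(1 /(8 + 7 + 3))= 360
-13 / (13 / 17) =-17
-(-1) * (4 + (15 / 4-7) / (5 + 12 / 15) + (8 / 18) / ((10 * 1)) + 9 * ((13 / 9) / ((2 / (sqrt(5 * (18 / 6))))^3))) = 18187 / 5220 + 195 * sqrt(15) / 8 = 97.89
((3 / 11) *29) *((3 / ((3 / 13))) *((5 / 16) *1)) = 5655 / 176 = 32.13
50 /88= 25 /44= 0.57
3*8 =24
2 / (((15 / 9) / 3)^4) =13122 / 625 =21.00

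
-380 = -380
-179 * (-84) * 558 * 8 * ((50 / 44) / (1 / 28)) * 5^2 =587306160000 / 11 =53391469090.91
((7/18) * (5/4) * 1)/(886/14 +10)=245/36936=0.01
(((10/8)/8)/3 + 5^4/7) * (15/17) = 300175/3808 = 78.83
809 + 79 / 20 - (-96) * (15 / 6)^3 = 46259 / 20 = 2312.95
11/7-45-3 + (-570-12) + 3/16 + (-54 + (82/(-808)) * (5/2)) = -7720381/11312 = -682.49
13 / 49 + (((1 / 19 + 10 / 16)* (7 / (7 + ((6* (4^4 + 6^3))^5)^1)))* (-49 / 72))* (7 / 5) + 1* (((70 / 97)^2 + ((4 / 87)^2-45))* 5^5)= -59688560258752896338827918495212887 / 429442842445329700897071686720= -138990.70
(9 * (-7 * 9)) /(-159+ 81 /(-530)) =100170 /28117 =3.56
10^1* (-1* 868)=-8680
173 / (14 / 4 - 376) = -346 / 745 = -0.46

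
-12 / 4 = -3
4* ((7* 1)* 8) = 224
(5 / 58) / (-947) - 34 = -1867489 / 54926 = -34.00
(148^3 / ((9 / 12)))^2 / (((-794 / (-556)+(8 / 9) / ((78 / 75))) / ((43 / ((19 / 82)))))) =2142696850308220583936 / 1410731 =1518855721117789.70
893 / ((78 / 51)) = 15181 / 26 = 583.88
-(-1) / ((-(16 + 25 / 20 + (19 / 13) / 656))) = -8528 / 147127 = -0.06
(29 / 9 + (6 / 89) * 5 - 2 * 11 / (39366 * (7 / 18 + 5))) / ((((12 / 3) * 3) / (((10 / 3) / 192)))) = 335994815 / 65250562176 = 0.01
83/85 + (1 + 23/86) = 16403/7310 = 2.24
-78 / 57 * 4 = -104 / 19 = -5.47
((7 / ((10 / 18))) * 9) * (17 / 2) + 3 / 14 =33744 / 35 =964.11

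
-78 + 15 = -63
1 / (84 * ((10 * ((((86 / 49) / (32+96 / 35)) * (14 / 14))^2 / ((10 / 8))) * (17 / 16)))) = 0.55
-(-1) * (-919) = -919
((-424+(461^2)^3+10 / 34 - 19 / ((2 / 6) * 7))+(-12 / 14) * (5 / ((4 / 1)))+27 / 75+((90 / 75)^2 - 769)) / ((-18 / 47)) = -178948934538886240003 / 7140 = -25062875985838408.96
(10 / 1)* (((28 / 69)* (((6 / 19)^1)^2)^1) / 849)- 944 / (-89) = 2218262736 / 209127661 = 10.61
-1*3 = -3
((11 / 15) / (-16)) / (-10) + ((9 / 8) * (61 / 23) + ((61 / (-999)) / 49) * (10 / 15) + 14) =45901702303 / 2702095200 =16.99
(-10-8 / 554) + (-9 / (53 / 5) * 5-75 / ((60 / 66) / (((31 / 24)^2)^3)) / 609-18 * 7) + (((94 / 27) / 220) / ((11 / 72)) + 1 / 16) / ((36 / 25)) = -19402400102076716903 / 137827060173766656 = -140.77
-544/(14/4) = -1088/7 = -155.43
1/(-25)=-0.04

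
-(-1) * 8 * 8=64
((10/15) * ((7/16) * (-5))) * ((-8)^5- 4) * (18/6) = 286755/2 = 143377.50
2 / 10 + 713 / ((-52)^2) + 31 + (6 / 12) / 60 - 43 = -93515 / 8112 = -11.53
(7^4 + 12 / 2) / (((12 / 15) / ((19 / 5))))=45733 / 4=11433.25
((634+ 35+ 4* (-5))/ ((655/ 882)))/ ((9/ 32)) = 2035264/ 655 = 3107.27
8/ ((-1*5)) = -8/ 5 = -1.60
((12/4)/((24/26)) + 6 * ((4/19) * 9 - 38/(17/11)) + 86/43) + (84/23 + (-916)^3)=-22838987277559/29716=-768575423.26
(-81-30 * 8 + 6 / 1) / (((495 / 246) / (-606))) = 1043532 / 11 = 94866.55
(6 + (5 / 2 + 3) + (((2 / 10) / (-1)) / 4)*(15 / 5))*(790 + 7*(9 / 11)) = 9031.50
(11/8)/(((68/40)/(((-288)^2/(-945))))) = -8448/119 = -70.99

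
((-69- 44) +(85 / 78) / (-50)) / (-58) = 1.95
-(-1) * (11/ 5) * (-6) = -66/ 5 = -13.20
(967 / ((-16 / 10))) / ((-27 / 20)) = 24175 / 54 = 447.69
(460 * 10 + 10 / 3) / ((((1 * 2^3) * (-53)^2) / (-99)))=-227865 / 11236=-20.28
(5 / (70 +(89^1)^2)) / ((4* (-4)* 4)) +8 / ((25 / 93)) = 29.76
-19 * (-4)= 76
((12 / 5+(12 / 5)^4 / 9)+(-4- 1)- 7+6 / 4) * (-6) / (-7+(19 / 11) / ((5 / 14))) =-182061 / 14875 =-12.24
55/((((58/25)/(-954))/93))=-60996375/29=-2103323.28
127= 127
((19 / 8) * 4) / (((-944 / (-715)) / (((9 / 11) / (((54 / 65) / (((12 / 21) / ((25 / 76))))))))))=61009 / 4956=12.31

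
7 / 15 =0.47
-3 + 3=0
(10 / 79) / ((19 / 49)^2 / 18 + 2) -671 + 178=-3380050579 / 6856963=-492.94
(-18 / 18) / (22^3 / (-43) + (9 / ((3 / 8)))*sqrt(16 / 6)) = 1849*sqrt(6) / 6908740 + 57233 / 13817480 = 0.00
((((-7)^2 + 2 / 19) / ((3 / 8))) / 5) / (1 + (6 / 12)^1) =4976 / 285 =17.46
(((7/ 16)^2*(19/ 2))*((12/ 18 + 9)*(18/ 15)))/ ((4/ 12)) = 80997/ 1280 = 63.28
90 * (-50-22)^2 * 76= 35458560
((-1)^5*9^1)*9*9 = -729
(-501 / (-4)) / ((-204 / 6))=-501 / 136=-3.68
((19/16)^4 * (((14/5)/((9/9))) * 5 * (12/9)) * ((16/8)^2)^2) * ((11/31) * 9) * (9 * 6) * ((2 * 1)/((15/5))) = 270937359/3968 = 68280.58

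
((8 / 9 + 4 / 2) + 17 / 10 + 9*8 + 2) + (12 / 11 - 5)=73933 / 990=74.68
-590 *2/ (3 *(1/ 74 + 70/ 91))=-1135160/ 2259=-502.51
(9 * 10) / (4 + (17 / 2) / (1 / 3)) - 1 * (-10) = 770 / 59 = 13.05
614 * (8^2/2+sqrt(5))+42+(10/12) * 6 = 614 * sqrt(5)+19695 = 21067.95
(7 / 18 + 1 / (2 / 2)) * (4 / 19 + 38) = 53.07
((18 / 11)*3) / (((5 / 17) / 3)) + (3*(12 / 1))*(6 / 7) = 31158 / 385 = 80.93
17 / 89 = 0.19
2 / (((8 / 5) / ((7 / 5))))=7 / 4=1.75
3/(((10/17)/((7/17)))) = 21/10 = 2.10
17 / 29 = 0.59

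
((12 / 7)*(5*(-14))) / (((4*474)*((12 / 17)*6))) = -85 / 5688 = -0.01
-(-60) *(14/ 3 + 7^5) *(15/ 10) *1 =1513050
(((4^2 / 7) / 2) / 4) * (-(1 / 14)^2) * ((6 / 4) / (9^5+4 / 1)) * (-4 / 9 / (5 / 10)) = 2 / 60765537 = 0.00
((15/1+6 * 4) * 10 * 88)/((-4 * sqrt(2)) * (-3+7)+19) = -549120 * sqrt(2)/151 - 652080/151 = -9461.28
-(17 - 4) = -13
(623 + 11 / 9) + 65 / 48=90083 / 144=625.58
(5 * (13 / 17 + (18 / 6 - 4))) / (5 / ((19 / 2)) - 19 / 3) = 1140 / 5627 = 0.20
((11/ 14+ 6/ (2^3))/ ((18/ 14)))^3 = 79507/ 46656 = 1.70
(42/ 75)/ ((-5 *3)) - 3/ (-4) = 1069/ 1500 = 0.71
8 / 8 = 1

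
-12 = -12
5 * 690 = 3450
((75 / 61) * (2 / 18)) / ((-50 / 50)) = -25 / 183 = -0.14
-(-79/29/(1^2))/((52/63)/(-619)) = -3080763/1508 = -2042.95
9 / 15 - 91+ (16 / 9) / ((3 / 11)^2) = -26932 / 405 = -66.50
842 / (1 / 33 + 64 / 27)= 350.73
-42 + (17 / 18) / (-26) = -19673 / 468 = -42.04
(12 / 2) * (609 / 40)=1827 / 20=91.35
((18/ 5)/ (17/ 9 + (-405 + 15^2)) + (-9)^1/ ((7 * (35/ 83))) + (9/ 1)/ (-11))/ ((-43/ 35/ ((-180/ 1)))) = -431840160/ 758219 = -569.55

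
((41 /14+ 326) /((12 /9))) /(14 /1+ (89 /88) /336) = 17.62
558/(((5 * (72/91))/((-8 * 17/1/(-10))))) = 47957/25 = 1918.28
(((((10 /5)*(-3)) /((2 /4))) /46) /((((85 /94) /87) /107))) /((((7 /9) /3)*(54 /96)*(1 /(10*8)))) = -4032211968 /2737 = -1473223.23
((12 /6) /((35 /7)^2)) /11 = 2 /275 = 0.01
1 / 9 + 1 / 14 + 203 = 25601 / 126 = 203.18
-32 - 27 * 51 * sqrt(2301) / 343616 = -32.19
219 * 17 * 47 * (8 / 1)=1399848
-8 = -8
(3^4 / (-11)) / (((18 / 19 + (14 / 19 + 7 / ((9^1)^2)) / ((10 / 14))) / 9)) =-5609655 / 177749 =-31.56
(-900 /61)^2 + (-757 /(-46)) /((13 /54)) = 318243519 /1112579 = 286.04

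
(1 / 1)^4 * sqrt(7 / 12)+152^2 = sqrt(21) / 6+23104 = 23104.76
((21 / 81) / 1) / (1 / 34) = 238 / 27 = 8.81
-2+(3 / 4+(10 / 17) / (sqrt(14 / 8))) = -0.81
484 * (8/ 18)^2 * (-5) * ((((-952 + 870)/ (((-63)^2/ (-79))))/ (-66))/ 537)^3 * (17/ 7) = 184855230599360/ 1630443155731168589402823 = 0.00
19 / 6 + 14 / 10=137 / 30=4.57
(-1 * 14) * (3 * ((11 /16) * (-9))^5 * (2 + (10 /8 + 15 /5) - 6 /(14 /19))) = -1512074179341 /2097152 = -721013.15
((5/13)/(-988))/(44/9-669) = 45/76768588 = 0.00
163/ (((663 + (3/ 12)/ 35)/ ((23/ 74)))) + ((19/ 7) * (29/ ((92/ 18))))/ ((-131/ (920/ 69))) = -108005592490/ 72434445307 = -1.49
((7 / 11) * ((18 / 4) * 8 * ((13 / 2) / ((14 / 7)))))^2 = 670761 / 121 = 5543.48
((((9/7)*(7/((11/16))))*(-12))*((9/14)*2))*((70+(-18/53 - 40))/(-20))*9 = 55007424/20405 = 2695.78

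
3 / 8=0.38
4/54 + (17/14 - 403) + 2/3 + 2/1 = -150839/378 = -399.04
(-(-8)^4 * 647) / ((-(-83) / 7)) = -18550784 / 83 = -223503.42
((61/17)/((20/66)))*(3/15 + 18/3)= 62403/850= 73.42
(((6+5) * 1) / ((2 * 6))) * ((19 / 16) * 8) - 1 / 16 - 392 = -18401 / 48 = -383.35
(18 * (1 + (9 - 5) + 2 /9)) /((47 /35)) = 70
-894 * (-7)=6258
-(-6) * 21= 126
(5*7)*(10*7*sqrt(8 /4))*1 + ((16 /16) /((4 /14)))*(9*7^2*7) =14269.32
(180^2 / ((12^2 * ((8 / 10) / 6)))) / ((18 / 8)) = 750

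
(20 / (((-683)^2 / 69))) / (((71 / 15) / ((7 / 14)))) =10350 / 33120719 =0.00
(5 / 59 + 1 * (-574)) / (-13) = 33861 / 767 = 44.15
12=12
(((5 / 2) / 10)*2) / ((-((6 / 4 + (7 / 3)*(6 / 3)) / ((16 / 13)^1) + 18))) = -48 / 2209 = -0.02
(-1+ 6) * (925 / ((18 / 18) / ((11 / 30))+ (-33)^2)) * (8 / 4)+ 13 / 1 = 257867 / 12009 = 21.47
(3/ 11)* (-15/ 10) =-9/ 22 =-0.41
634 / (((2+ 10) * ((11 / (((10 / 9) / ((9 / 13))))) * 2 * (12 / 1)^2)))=20605 / 769824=0.03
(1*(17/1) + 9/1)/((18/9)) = 13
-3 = -3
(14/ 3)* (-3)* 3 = -42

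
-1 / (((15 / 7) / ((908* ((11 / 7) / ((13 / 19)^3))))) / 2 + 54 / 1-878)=0.00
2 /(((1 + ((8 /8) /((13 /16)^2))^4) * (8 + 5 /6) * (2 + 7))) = 3262922884 /812600984703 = 0.00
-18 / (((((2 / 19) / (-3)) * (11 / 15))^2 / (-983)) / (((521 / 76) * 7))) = 1241396221275 / 968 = 1282434112.89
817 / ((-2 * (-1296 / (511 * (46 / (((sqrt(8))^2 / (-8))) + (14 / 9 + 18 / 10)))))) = -801157553 / 116640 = -6868.63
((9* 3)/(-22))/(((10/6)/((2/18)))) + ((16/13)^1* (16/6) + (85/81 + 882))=102654293/115830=886.25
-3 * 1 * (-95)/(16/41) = 11685/16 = 730.31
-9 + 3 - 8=-14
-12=-12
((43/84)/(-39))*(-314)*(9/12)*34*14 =114767/78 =1471.37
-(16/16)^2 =-1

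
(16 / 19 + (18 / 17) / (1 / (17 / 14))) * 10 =2830 / 133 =21.28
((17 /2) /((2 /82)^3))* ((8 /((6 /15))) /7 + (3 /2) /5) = 1849544.26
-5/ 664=-0.01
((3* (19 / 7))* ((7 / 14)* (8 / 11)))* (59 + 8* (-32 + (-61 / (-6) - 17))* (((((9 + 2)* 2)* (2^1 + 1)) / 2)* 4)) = -121251.58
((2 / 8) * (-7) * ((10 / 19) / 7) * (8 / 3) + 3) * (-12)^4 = 1043712 / 19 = 54932.21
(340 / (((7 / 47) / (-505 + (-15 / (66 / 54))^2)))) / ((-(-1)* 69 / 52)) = -35631564800 / 58443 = -609680.63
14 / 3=4.67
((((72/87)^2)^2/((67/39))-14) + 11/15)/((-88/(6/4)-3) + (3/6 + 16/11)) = 203193949486/933777131035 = 0.22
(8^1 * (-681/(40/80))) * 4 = -43584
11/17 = 0.65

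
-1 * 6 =-6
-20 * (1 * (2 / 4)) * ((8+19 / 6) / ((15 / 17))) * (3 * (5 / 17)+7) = -8978 / 9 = -997.56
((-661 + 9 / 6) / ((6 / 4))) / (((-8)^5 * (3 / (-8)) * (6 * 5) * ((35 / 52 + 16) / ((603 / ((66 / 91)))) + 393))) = -104545259 / 34450693632000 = -0.00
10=10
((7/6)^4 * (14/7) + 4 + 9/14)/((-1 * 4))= -37867/18144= -2.09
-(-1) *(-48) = -48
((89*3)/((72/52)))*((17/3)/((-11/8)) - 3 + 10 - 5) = -40495/99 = -409.04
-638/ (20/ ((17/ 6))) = -5423/ 60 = -90.38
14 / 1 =14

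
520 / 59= 8.81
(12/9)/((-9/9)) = -4/3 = -1.33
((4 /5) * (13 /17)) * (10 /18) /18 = 26 /1377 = 0.02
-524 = -524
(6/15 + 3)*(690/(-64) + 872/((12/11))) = 1286917/480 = 2681.08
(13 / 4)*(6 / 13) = 3 / 2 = 1.50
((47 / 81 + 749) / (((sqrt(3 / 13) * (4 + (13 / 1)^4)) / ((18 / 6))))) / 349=60716 * sqrt(39) / 807503985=0.00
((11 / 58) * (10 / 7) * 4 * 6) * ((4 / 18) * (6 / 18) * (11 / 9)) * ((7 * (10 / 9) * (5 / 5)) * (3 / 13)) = 1.06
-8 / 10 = -4 / 5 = -0.80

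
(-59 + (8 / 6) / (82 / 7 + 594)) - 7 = -209873 / 3180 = -66.00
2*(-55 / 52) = -2.12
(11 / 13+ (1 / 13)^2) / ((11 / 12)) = 1728 / 1859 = 0.93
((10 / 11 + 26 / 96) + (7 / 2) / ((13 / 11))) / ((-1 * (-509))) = 28427 / 3493776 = 0.01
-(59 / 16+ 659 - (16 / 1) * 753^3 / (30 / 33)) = 601156497001 / 80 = 7514456212.51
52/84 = 13/21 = 0.62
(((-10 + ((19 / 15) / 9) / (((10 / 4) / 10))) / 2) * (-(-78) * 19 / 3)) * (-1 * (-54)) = -629356 / 5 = -125871.20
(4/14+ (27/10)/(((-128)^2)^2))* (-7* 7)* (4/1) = -37580965163/671088640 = -56.00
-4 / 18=-0.22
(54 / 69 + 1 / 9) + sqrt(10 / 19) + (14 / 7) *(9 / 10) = sqrt(190) / 19 + 2788 / 1035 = 3.42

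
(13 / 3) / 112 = 13 / 336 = 0.04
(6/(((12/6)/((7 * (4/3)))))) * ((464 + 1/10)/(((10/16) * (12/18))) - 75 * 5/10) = 753438/25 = 30137.52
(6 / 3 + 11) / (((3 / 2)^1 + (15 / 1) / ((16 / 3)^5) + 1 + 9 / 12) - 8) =-13631488 / 4977091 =-2.74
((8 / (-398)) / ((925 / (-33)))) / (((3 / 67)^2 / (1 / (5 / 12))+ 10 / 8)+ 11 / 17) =1678886 / 4443386425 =0.00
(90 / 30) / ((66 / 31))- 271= -5931 / 22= -269.59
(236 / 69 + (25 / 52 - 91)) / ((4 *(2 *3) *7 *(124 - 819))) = 312511 / 418934880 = 0.00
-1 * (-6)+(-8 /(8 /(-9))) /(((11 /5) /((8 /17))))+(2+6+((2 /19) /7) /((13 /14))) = 736314 /46189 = 15.94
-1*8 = -8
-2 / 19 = -0.11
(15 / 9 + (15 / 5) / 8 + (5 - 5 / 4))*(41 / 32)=7.42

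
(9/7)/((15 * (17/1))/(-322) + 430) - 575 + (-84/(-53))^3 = -11748962534977/20575545785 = -571.02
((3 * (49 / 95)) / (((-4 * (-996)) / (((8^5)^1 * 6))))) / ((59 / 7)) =4214784 / 465215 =9.06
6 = 6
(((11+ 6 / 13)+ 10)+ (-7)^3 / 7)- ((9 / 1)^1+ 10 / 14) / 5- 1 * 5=-15689 / 455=-34.48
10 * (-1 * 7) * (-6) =420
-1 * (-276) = 276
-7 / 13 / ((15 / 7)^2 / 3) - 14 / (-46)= -1064 / 22425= -0.05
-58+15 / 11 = -623 / 11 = -56.64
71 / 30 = 2.37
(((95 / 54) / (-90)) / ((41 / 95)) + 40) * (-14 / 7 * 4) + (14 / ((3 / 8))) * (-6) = -5416262 / 9963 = -543.64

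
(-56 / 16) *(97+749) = -2961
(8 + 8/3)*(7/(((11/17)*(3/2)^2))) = 15232/297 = 51.29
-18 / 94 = -9 / 47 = -0.19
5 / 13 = 0.38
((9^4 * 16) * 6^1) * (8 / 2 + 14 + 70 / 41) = 508923648 / 41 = 12412771.90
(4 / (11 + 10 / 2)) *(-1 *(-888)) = 222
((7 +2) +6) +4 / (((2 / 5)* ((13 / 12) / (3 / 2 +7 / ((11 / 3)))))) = 6645 / 143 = 46.47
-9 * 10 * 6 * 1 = -540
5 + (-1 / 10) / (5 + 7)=4.99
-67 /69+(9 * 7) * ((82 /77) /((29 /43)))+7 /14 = 4358557 /44022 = 99.01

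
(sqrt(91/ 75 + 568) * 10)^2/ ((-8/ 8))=-170764/ 3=-56921.33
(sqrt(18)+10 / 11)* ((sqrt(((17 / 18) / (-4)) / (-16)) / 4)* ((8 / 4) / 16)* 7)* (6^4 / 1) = 945* sqrt(34) / 176+567* sqrt(17) / 16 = 177.42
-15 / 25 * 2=-6 / 5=-1.20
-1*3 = -3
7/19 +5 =5.37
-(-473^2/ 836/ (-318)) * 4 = -20339/ 6042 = -3.37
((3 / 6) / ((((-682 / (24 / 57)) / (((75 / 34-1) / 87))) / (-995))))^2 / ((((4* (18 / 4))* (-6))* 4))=-1664232025 / 39667611823983792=-0.00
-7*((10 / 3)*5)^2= -17500 / 9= -1944.44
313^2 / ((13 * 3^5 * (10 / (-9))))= -97969 / 3510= -27.91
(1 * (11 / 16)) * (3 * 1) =33 / 16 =2.06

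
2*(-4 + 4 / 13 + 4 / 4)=-70 / 13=-5.38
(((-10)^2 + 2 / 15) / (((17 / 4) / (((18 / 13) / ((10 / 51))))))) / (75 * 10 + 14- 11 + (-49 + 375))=54072 / 350675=0.15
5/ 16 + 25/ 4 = 6.56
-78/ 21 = -26/ 7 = -3.71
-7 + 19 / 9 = -44 / 9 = -4.89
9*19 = 171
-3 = -3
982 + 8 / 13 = 12774 / 13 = 982.62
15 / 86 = 0.17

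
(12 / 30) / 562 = 1 / 1405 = 0.00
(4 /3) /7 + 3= 67 /21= 3.19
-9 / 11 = -0.82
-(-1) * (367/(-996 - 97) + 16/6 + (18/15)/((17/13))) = 905417/278715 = 3.25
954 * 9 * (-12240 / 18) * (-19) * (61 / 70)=676679832 / 7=96668547.43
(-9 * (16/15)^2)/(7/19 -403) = 2432/95625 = 0.03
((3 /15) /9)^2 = 1 /2025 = 0.00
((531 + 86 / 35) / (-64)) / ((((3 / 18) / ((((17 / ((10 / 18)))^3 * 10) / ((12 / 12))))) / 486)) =-48749414017743 / 7000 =-6964202002.53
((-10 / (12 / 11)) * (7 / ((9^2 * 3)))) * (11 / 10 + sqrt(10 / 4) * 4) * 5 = -1925 * sqrt(10) / 729 - 4235 / 2916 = -9.80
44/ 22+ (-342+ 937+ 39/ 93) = 18520/ 31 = 597.42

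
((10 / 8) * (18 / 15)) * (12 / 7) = 18 / 7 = 2.57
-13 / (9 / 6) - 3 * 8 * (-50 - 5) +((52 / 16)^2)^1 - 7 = 63115 / 48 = 1314.90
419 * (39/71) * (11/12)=59917/284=210.98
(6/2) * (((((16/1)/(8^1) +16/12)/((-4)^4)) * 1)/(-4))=-5/512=-0.01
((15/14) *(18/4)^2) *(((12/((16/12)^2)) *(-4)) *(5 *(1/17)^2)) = -164025/16184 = -10.14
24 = 24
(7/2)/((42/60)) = 5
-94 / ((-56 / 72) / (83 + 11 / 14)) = 496179 / 49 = 10126.10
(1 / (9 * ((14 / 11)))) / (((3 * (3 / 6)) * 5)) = 0.01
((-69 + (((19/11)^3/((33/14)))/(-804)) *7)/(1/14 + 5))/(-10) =1706141171/1253650266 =1.36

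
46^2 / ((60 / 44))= 23276 / 15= 1551.73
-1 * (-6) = 6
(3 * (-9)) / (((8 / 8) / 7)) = -189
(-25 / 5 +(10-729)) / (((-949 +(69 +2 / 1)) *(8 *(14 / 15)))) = 2715 / 24584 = 0.11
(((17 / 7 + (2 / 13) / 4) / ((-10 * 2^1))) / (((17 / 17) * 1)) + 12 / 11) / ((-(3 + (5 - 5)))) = -38741 / 120120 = -0.32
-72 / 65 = -1.11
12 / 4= 3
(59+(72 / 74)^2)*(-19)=-1559273 / 1369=-1138.99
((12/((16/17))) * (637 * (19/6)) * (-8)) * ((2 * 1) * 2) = -823004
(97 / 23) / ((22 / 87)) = 16.68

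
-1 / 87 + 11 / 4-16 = -4615 / 348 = -13.26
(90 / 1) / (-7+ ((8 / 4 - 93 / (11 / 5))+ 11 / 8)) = -1.96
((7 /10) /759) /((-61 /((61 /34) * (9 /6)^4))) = -189 /1376320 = -0.00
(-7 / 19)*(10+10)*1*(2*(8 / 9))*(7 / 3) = -15680 / 513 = -30.57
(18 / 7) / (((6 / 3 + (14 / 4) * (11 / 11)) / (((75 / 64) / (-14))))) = -675 / 17248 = -0.04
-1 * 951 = -951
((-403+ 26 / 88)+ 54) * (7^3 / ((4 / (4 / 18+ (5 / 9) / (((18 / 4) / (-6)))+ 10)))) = -283509.71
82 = 82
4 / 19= 0.21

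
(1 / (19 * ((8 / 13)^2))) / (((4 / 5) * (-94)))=-845 / 457216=-0.00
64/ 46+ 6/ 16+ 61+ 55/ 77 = 81763/ 1288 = 63.48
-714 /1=-714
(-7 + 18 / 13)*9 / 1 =-657 / 13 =-50.54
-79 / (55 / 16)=-22.98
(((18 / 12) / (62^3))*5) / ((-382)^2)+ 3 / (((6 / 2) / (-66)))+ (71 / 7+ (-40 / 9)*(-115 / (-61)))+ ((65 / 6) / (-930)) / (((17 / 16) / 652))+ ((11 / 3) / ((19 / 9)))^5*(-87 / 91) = -4217265868781907933918055 / 48757474037394093281856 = -86.49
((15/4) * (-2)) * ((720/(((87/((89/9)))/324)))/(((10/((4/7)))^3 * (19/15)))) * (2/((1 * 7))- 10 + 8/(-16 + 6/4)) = 11538091008/38365579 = 300.74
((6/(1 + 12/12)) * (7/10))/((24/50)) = 35/8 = 4.38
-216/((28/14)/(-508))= 54864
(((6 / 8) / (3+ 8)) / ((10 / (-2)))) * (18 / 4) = -27 / 440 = -0.06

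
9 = 9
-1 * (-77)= 77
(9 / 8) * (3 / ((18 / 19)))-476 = -7559 / 16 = -472.44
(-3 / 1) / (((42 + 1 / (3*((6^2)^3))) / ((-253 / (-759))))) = -139968 / 5878657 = -0.02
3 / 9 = 1 / 3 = 0.33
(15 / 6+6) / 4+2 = 33 / 8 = 4.12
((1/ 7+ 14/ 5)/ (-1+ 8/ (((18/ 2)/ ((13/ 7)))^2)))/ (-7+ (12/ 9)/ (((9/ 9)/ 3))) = 19467/ 13085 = 1.49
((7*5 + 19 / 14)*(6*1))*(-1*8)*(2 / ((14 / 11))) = -134376 / 49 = -2742.37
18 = 18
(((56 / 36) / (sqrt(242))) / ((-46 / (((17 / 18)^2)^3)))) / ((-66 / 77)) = 1182740881* sqrt(2) / 929350008576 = 0.00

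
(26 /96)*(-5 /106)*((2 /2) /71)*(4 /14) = -65 /1264368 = -0.00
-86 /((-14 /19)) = 817 /7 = 116.71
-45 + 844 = 799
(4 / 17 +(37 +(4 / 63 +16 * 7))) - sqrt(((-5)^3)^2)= 26024 / 1071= 24.30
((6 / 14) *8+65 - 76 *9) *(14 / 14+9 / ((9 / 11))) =-7386.86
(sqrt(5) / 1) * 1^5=sqrt(5)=2.24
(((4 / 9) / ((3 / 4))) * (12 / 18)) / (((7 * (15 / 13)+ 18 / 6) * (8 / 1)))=13 / 2916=0.00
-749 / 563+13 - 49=-21017 / 563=-37.33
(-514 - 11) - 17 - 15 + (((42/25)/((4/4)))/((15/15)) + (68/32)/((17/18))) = -55307/100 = -553.07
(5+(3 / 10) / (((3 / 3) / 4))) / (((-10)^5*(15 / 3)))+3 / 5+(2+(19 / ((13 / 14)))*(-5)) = -3240500403 / 32500000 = -99.71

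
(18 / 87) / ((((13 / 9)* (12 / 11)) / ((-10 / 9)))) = -55 / 377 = -0.15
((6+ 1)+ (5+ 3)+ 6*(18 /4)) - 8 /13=538 /13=41.38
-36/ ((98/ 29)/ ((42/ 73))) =-3132/ 511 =-6.13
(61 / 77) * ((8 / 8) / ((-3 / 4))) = -244 / 231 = -1.06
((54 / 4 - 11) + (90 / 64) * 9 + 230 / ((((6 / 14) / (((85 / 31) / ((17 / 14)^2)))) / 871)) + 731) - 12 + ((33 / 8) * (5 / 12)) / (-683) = 939414931487 / 1079823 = 869971.22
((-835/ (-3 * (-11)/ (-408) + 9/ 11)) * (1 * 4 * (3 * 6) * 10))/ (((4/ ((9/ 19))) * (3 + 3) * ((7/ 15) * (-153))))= 225.40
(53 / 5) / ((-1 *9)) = -53 / 45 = -1.18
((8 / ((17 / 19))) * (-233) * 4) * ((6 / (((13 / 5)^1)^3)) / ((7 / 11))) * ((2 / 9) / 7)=-779152000 / 5490303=-141.91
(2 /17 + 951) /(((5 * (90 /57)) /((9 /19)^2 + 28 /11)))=550597 /1650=333.70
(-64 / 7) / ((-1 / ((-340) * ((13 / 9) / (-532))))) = 70720 / 8379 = 8.44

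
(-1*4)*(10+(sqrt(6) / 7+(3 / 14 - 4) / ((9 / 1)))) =-2414 / 63 - 4*sqrt(6) / 7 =-39.72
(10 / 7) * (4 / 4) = 10 / 7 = 1.43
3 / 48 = 1 / 16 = 0.06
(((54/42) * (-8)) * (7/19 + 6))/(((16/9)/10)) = -49005/133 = -368.46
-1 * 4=-4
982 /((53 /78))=76596 /53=1445.21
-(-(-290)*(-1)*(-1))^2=-84100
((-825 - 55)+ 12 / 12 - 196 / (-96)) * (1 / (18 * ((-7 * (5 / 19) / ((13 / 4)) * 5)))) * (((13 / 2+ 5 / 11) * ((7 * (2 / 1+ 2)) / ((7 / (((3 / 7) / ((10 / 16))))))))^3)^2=471997203296164188663840768 / 569904945555859375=828203381.94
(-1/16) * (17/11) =-17/176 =-0.10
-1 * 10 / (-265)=2 / 53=0.04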